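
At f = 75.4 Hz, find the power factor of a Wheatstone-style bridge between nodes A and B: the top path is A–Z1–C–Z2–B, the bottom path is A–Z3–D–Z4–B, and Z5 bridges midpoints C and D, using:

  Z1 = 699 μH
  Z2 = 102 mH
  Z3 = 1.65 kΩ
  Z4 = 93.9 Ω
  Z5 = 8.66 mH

Step 1 — Angular frequency: ω = 2π·f = 2π·75.4 = 473.8 rad/s.
Step 2 — Component impedances:
  Z1: Z = jωL = j·473.8·0.000699 = 0 + j0.3312 Ω
  Z2: Z = jωL = j·473.8·0.102 = 0 + j48.32 Ω
  Z3: Z = R = 1650 Ω
  Z4: Z = R = 93.9 Ω
  Z5: Z = jωL = j·473.8·0.00866 = 0 + j4.103 Ω
Step 3 — Bridge requires nodal analysis (the Z5 bridge couples midpoints C and D, so the two paths cannot be reduced to a simple series/parallel combination). Setting node B to ground and injecting 1 A at node A, the 3-node admittance system at A, C, D solves to V_A = Z_AB = 18.96 + j38.07 Ω = 42.53∠63.5° Ω.
Step 4 — Power factor: PF = cos(φ) = Re(Z)/|Z| = 18.9576/42.5305 = 0.4457.
Step 5 — Type: Im(Z) = 38.07 ⇒ lagging (phase φ = 63.5°).

PF = 0.4457 (lagging, φ = 63.5°)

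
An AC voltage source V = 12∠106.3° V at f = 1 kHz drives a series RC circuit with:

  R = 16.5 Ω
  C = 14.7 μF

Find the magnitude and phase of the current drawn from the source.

Step 1 — Angular frequency: ω = 2π·f = 2π·1000 = 6283 rad/s.
Step 2 — Component impedances:
  R: Z = R = 16.5 Ω
  C: Z = 1/(jωC) = -j/(ω·C) = 0 - j10.83 Ω
Step 3 — Series combination: Z_total = R + C = 16.5 - j10.83 Ω = 19.74∠-33.3° Ω.
Step 4 — Source phasor: V = 12∠106.3° V = -3.368 + j11.52 V.
Step 5 — Ohm's law: I = V / Z_total = (-3.368 + j11.52) / (16.5 - j10.83) = -0.4629 + j0.3943 A.
Step 6 — Convert to polar: |I| = 0.6081 A, ∠I = 139.6°.

I = 0.6081∠139.6° A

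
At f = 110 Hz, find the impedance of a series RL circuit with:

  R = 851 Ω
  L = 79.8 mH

Step 1 — Angular frequency: ω = 2π·f = 2π·110 = 691.2 rad/s.
Step 2 — Component impedances:
  R: Z = R = 851 Ω
  L: Z = jωL = j·691.2·0.0798 = 0 + j55.15 Ω
Step 3 — Series combination: Z_total = R + L = 851 + j55.15 Ω = 852.8∠3.7° Ω.

Z = 851 + j55.15 Ω = 852.8∠3.7° Ω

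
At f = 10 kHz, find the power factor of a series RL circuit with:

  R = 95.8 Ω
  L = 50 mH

Step 1 — Angular frequency: ω = 2π·f = 2π·1e+04 = 6.283e+04 rad/s.
Step 2 — Component impedances:
  R: Z = R = 95.8 Ω
  L: Z = jωL = j·6.283e+04·0.05 = 0 + j3142 Ω
Step 3 — Series combination: Z_total = R + L = 95.8 + j3142 Ω = 3143∠88.3° Ω.
Step 4 — Power factor: PF = cos(φ) = Re(Z)/|Z| = 95.8/3143 = 0.03048.
Step 5 — Type: Im(Z) = 3142 ⇒ lagging (phase φ = 88.3°).

PF = 0.03048 (lagging, φ = 88.3°)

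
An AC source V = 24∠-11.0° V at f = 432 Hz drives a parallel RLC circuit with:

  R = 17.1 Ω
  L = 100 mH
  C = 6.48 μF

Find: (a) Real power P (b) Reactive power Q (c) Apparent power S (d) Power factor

Step 1 — Angular frequency: ω = 2π·f = 2π·432 = 2714 rad/s.
Step 2 — Component impedances:
  R: Z = R = 17.1 Ω
  L: Z = jωL = j·2714·0.1 = 0 + j271.4 Ω
  C: Z = 1/(jωC) = -j/(ω·C) = 0 - j56.85 Ω
Step 3 — Parallel combination: 1/Z_total = 1/R + 1/L + 1/C; Z_total = 16.18 - j3.848 Ω = 16.64∠-13.4° Ω.
Step 4 — Source phasor: V = 24∠-11.0° V = 23.56 - j4.579 V.
Step 5 — Current: I = V / Z = 1.441 + j0.05978 A = 1.443∠2.4° A.
Step 6 — Complex power: S = V·I* = 33.68 - j8.009 VA.
Step 7 — Real power: P = Re(S) = 33.68 W.
Step 8 — Reactive power: Q = Im(S) = -8.009 VAR.
Step 9 — Apparent power: |S| = 34.62 VA.
Step 10 — Power factor: PF = P/|S| = 0.9729 (leading).

(a) P = 33.68 W  (b) Q = -8.009 VAR  (c) S = 34.62 VA  (d) PF = 0.9729 (leading)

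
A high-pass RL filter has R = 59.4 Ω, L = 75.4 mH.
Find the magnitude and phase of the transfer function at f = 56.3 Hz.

Step 1 — Angular frequency: ω = 2π·56.3 = 353.7 rad/s.
Step 2 — Transfer function: H(jω) = jωL/(R + jωL).
Step 3 — Numerator jωL = j·26.67; denominator R + jωL = 59.4 + j26.67.
Step 4 — H = 0.1678 + j0.3737.
Step 5 — Magnitude: |H| = 0.4096 (-7.8 dB); phase: φ = 65.8°.

|H| = 0.4096 (-7.8 dB), φ = 65.8°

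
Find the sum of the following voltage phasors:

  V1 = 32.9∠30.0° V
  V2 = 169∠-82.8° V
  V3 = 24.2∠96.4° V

Step 1 — Convert each phasor to rectangular form:
  V1 = 32.9·(cos(30.0°) + j·sin(30.0°)) = 28.49 + j16.45 V
  V2 = 169·(cos(-82.8°) + j·sin(-82.8°)) = 21.18 - j167.7 V
  V3 = 24.2·(cos(96.4°) + j·sin(96.4°)) = -2.698 + j24.05 V
Step 2 — Sum components: V_total = 46.98 - j127.2 V.
Step 3 — Convert to polar: |V_total| = 135.6 V, ∠V_total = -69.7°.

V_total = 135.6∠-69.7° V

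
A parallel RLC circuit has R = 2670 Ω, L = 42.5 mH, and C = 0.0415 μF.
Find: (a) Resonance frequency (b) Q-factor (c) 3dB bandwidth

Step 1 — Resonance: ω₀ = 1/√(LC) = 1/√(0.0425·4.15e-08) = 2.381e+04 rad/s.
Step 2 — f₀ = ω₀/(2π) = 3790 Hz.
Step 3 — Parallel Q: Q = R/(ω₀L) = 2670/(2.381e+04·0.0425) = 2.638.
Step 4 — Bandwidth: Δω = ω₀/Q = 9025 rad/s; BW = Δω/(2π) = 1436 Hz.

(a) f₀ = 3790 Hz  (b) Q = 2.638  (c) BW = 1436 Hz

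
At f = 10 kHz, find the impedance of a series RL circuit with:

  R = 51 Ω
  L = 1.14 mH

Step 1 — Angular frequency: ω = 2π·f = 2π·1e+04 = 6.283e+04 rad/s.
Step 2 — Component impedances:
  R: Z = R = 51 Ω
  L: Z = jωL = j·6.283e+04·0.00114 = 0 + j71.63 Ω
Step 3 — Series combination: Z_total = R + L = 51 + j71.63 Ω = 87.93∠54.5° Ω.

Z = 51 + j71.63 Ω = 87.93∠54.5° Ω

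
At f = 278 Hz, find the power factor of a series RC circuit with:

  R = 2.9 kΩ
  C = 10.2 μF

Step 1 — Angular frequency: ω = 2π·f = 2π·278 = 1747 rad/s.
Step 2 — Component impedances:
  R: Z = R = 2900 Ω
  C: Z = 1/(jωC) = -j/(ω·C) = 0 - j56.13 Ω
Step 3 — Series combination: Z_total = R + C = 2900 - j56.13 Ω = 2901∠-1.1° Ω.
Step 4 — Power factor: PF = cos(φ) = Re(Z)/|Z| = 2900/2900.5 = 0.9998.
Step 5 — Type: Im(Z) = -56.13 ⇒ leading (phase φ = -1.1°).

PF = 0.9998 (leading, φ = -1.1°)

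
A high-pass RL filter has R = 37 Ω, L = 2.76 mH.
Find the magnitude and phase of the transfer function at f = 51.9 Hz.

Step 1 — Angular frequency: ω = 2π·51.9 = 326.1 rad/s.
Step 2 — Transfer function: H(jω) = jωL/(R + jωL).
Step 3 — Numerator jωL = j·0.9; denominator R + jωL = 37 + j0.9.
Step 4 — H = 0.0005914 + j0.02431.
Step 5 — Magnitude: |H| = 0.02432 (-32.3 dB); phase: φ = 88.6°.

|H| = 0.02432 (-32.3 dB), φ = 88.6°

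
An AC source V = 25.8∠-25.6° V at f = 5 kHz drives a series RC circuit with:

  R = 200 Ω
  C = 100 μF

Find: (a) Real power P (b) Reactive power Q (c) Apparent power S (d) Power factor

Step 1 — Angular frequency: ω = 2π·f = 2π·5000 = 3.142e+04 rad/s.
Step 2 — Component impedances:
  R: Z = R = 200 Ω
  C: Z = 1/(jωC) = -j/(ω·C) = 0 - j0.3183 Ω
Step 3 — Series combination: Z_total = R + C = 200 - j0.3183 Ω = 200∠-0.1° Ω.
Step 4 — Source phasor: V = 25.8∠-25.6° V = 23.27 - j11.15 V.
Step 5 — Current: I = V / Z = 0.1164 - j0.05555 A = 0.129∠-25.5° A.
Step 6 — Complex power: S = V·I* = 3.328 - j0.005297 VA.
Step 7 — Real power: P = Re(S) = 3.328 W.
Step 8 — Reactive power: Q = Im(S) = -0.005297 VAR.
Step 9 — Apparent power: |S| = 3.328 VA.
Step 10 — Power factor: PF = P/|S| = 1 (leading).

(a) P = 3.328 W  (b) Q = -0.005297 VAR  (c) S = 3.328 VA  (d) PF = 1 (leading)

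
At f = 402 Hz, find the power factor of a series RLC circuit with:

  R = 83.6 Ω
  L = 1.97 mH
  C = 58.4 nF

Step 1 — Angular frequency: ω = 2π·f = 2π·402 = 2526 rad/s.
Step 2 — Component impedances:
  R: Z = R = 83.6 Ω
  L: Z = jωL = j·2526·0.00197 = 0 + j4.976 Ω
  C: Z = 1/(jωC) = -j/(ω·C) = 0 - j6779 Ω
Step 3 — Series combination: Z_total = R + L + C = 83.6 - j6774 Ω = 6775∠-89.3° Ω.
Step 4 — Power factor: PF = cos(φ) = Re(Z)/|Z| = 83.6/6775 = 0.01234.
Step 5 — Type: Im(Z) = -6774 ⇒ leading (phase φ = -89.3°).

PF = 0.01234 (leading, φ = -89.3°)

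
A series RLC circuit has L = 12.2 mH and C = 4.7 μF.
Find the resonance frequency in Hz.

Step 1 — Resonance condition Im(Z)=0 gives ω₀ = 1/√(LC).
Step 2 — ω₀ = 1/√(0.0122·4.7e-06) = 4176 rad/s.
Step 3 — f₀ = ω₀/(2π) = 664.6 Hz.

f₀ = 664.6 Hz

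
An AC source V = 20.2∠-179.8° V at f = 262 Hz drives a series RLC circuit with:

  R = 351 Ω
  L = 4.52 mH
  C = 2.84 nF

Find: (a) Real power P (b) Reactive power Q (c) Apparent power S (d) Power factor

Step 1 — Angular frequency: ω = 2π·f = 2π·262 = 1646 rad/s.
Step 2 — Component impedances:
  R: Z = R = 351 Ω
  L: Z = jωL = j·1646·0.00452 = 0 + j7.441 Ω
  C: Z = 1/(jωC) = -j/(ω·C) = 0 - j2.139e+05 Ω
Step 3 — Series combination: Z_total = R + L + C = 351 - j2.139e+05 Ω = 2.139e+05∠-89.9° Ω.
Step 4 — Source phasor: V = 20.2∠-179.8° V = -20.2 - j0.07051 V.
Step 5 — Current: I = V / Z = 1.747e-07 - j9.444e-05 A = 9.444e-05∠-89.9° A.
Step 6 — Complex power: S = V·I* = 3.131e-06 - j0.001908 VA.
Step 7 — Real power: P = Re(S) = 3.131e-06 W.
Step 8 — Reactive power: Q = Im(S) = -0.001908 VAR.
Step 9 — Apparent power: |S| = 0.001908 VA.
Step 10 — Power factor: PF = P/|S| = 0.001641 (leading).

(a) P = 3.131e-06 W  (b) Q = -0.001908 VAR  (c) S = 0.001908 VA  (d) PF = 0.001641 (leading)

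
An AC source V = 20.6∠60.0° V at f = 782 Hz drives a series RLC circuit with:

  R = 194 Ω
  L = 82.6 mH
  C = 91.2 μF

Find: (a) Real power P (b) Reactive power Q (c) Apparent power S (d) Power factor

Step 1 — Angular frequency: ω = 2π·f = 2π·782 = 4913 rad/s.
Step 2 — Component impedances:
  R: Z = R = 194 Ω
  L: Z = jωL = j·4913·0.0826 = 0 + j405.9 Ω
  C: Z = 1/(jωC) = -j/(ω·C) = 0 - j2.232 Ω
Step 3 — Series combination: Z_total = R + L + C = 194 + j403.6 Ω = 447.8∠64.3° Ω.
Step 4 — Source phasor: V = 20.6∠60.0° V = 10.3 + j17.84 V.
Step 5 — Current: I = V / Z = 0.04587 - j0.003472 A = 0.046∠-4.3° A.
Step 6 — Complex power: S = V·I* = 0.4105 + j0.8541 VA.
Step 7 — Real power: P = Re(S) = 0.4105 W.
Step 8 — Reactive power: Q = Im(S) = 0.8541 VAR.
Step 9 — Apparent power: |S| = 0.9476 VA.
Step 10 — Power factor: PF = P/|S| = 0.4332 (lagging).

(a) P = 0.4105 W  (b) Q = 0.8541 VAR  (c) S = 0.9476 VA  (d) PF = 0.4332 (lagging)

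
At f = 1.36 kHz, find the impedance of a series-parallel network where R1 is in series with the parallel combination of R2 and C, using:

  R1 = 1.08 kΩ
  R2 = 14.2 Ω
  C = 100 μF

Step 1 — Angular frequency: ω = 2π·f = 2π·1360 = 8545 rad/s.
Step 2 — Component impedances:
  R1: Z = R = 1080 Ω
  R2: Z = R = 14.2 Ω
  C: Z = 1/(jωC) = -j/(ω·C) = 0 - j1.17 Ω
Step 3 — Parallel branch: R2 || C = 1/(1/R2 + 1/C) = 0.09579 - j1.162 Ω.
Step 4 — Series with R1: Z_total = R1 + (R2 || C) = 1080 - j1.162 Ω = 1080∠-0.1° Ω.

Z = 1080 - j1.162 Ω = 1080∠-0.1° Ω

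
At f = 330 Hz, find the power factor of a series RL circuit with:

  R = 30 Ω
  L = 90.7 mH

Step 1 — Angular frequency: ω = 2π·f = 2π·330 = 2073 rad/s.
Step 2 — Component impedances:
  R: Z = R = 30 Ω
  L: Z = jωL = j·2073·0.0907 = 0 + j188.1 Ω
Step 3 — Series combination: Z_total = R + L = 30 + j188.1 Ω = 190.4∠80.9° Ω.
Step 4 — Power factor: PF = cos(φ) = Re(Z)/|Z| = 30/190.44 = 0.1575.
Step 5 — Type: Im(Z) = 188.1 ⇒ lagging (phase φ = 80.9°).

PF = 0.1575 (lagging, φ = 80.9°)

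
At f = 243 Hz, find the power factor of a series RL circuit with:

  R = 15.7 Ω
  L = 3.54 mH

Step 1 — Angular frequency: ω = 2π·f = 2π·243 = 1527 rad/s.
Step 2 — Component impedances:
  R: Z = R = 15.7 Ω
  L: Z = jωL = j·1527·0.00354 = 0 + j5.405 Ω
Step 3 — Series combination: Z_total = R + L = 15.7 + j5.405 Ω = 16.6∠19.0° Ω.
Step 4 — Power factor: PF = cos(φ) = Re(Z)/|Z| = 15.7/16.6043 = 0.9455.
Step 5 — Type: Im(Z) = 5.405 ⇒ lagging (phase φ = 19.0°).

PF = 0.9455 (lagging, φ = 19.0°)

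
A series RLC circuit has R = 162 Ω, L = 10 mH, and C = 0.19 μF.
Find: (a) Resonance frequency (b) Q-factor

Step 1 — Resonance condition Im(Z)=0 gives ω₀ = 1/√(LC).
Step 2 — ω₀ = 1/√(0.01·1.9e-07) = 2.294e+04 rad/s.
Step 3 — f₀ = ω₀/(2π) = 3651 Hz.
Step 4 — Series Q: Q = ω₀L/R = 2.294e+04·0.01/162 = 1.416.

(a) f₀ = 3651 Hz  (b) Q = 1.416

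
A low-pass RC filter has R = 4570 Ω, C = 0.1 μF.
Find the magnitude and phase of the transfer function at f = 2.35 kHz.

Step 1 — Angular frequency: ω = 2π·2350 = 1.477e+04 rad/s.
Step 2 — Transfer function: H(jω) = 1/(1 + jωRC).
Step 3 — Denominator: 1 + jωRC = 1 + j·1.477e+04·4570·1e-07 = 1 + j6.748.
Step 4 — H = 0.02149 - j0.145.
Step 5 — Magnitude: |H| = 0.1466 (-16.7 dB); phase: φ = -81.6°.

|H| = 0.1466 (-16.7 dB), φ = -81.6°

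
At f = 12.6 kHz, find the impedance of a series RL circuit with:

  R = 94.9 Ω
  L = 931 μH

Step 1 — Angular frequency: ω = 2π·f = 2π·1.26e+04 = 7.917e+04 rad/s.
Step 2 — Component impedances:
  R: Z = R = 94.9 Ω
  L: Z = jωL = j·7.917e+04·0.000931 = 0 + j73.71 Ω
Step 3 — Series combination: Z_total = R + L = 94.9 + j73.71 Ω = 120.2∠37.8° Ω.

Z = 94.9 + j73.71 Ω = 120.2∠37.8° Ω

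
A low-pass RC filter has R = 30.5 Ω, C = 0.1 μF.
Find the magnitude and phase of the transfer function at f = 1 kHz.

Step 1 — Angular frequency: ω = 2π·1000 = 6283 rad/s.
Step 2 — Transfer function: H(jω) = 1/(1 + jωRC).
Step 3 — Denominator: 1 + jωRC = 1 + j·6283·30.5·1e-07 = 1 + j0.01916.
Step 4 — H = 0.9996 - j0.01916.
Step 5 — Magnitude: |H| = 0.9998 (-0.0 dB); phase: φ = -1.1°.

|H| = 0.9998 (-0.0 dB), φ = -1.1°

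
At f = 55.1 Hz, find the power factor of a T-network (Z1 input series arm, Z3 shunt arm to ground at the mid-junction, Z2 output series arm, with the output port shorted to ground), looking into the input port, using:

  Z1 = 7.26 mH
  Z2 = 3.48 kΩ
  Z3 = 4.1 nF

Step 1 — Angular frequency: ω = 2π·f = 2π·55.1 = 346.2 rad/s.
Step 2 — Component impedances:
  Z1: Z = jωL = j·346.2·0.00726 = 0 + j2.513 Ω
  Z2: Z = R = 3480 Ω
  Z3: Z = 1/(jωC) = -j/(ω·C) = 0 - j7.045e+05 Ω
Step 3 — With the output port shorted to ground, the output series arm Z2 runs from the junction to ground; the shunt arm Z3 also runs from the junction to ground. They appear in parallel: Z3 || Z2 = 3480 - j17.19 Ω.
Step 4 — Series with input arm Z1: Z_in = Z1 + (Z3 || Z2) = 3480 - j14.68 Ω = 3480∠-0.2° Ω.
Step 5 — Power factor: PF = cos(φ) = Re(Z)/|Z| = 3480/3480 = 1.
Step 6 — Type: Im(Z) = -14.68 ⇒ leading (phase φ = -0.2°).

PF = 1 (leading, φ = -0.2°)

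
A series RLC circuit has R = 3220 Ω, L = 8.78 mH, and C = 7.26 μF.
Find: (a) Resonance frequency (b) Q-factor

Step 1 — Resonance condition Im(Z)=0 gives ω₀ = 1/√(LC).
Step 2 — ω₀ = 1/√(0.00878·7.26e-06) = 3961 rad/s.
Step 3 — f₀ = ω₀/(2π) = 630.4 Hz.
Step 4 — Series Q: Q = ω₀L/R = 3961·0.00878/3220 = 0.0108.

(a) f₀ = 630.4 Hz  (b) Q = 0.0108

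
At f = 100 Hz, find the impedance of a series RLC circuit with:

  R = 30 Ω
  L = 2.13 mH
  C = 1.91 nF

Step 1 — Angular frequency: ω = 2π·f = 2π·100 = 628.3 rad/s.
Step 2 — Component impedances:
  R: Z = R = 30 Ω
  L: Z = jωL = j·628.3·0.00213 = 0 + j1.338 Ω
  C: Z = 1/(jωC) = -j/(ω·C) = 0 - j8.333e+05 Ω
Step 3 — Series combination: Z_total = R + L + C = 30 - j8.333e+05 Ω = 8.333e+05∠-90.0° Ω.

Z = 30 - j8.333e+05 Ω = 8.333e+05∠-90.0° Ω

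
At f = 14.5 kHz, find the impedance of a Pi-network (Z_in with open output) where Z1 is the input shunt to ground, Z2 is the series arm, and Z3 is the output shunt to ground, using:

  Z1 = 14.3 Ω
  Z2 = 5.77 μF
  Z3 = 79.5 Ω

Step 1 — Angular frequency: ω = 2π·f = 2π·1.45e+04 = 9.111e+04 rad/s.
Step 2 — Component impedances:
  Z1: Z = R = 14.3 Ω
  Z2: Z = 1/(jωC) = -j/(ω·C) = 0 - j1.902 Ω
  Z3: Z = R = 79.5 Ω
Step 3 — With open output, the series arm Z2 and the output shunt Z3 appear in series to ground: Z2 + Z3 = 79.5 - j1.902 Ω.
Step 4 — Parallel with input shunt Z1: Z_in = Z1 || (Z2 + Z3) = 12.12 - j0.04419 Ω = 12.12∠-0.2° Ω.

Z = 12.12 - j0.04419 Ω = 12.12∠-0.2° Ω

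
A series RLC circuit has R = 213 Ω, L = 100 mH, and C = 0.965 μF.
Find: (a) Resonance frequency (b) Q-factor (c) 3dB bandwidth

Step 1 — Resonance: ω₀ = 1/√(LC) = 1/√(0.1·9.65e-07) = 3219 rad/s.
Step 2 — f₀ = ω₀/(2π) = 512.3 Hz.
Step 3 — Series Q: Q = ω₀L/R = 3219·0.1/213 = 1.511.
Step 4 — Bandwidth: Δω = ω₀/Q = 2130 rad/s; BW = Δω/(2π) = 339 Hz.

(a) f₀ = 512.3 Hz  (b) Q = 1.511  (c) BW = 339 Hz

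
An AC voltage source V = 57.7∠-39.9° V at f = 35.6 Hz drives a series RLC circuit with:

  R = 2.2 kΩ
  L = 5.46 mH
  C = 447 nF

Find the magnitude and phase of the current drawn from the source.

Step 1 — Angular frequency: ω = 2π·f = 2π·35.6 = 223.7 rad/s.
Step 2 — Component impedances:
  R: Z = R = 2200 Ω
  L: Z = jωL = j·223.7·0.00546 = 0 + j1.221 Ω
  C: Z = 1/(jωC) = -j/(ω·C) = 0 - j1e+04 Ω
Step 3 — Series combination: Z_total = R + L + C = 2200 - j1e+04 Ω = 1.024e+04∠-77.6° Ω.
Step 4 — Source phasor: V = 57.7∠-39.9° V = 44.27 - j37.01 V.
Step 5 — Ohm's law: I = V / Z_total = (44.27 - j37.01) / (2200 - j1e+04) = 0.004459 + j0.003445 A.
Step 6 — Convert to polar: |I| = 0.005635 A, ∠I = 37.7°.

I = 0.005635∠37.7° A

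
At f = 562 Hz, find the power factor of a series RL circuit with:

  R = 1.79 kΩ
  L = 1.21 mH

Step 1 — Angular frequency: ω = 2π·f = 2π·562 = 3531 rad/s.
Step 2 — Component impedances:
  R: Z = R = 1790 Ω
  L: Z = jωL = j·3531·0.00121 = 0 + j4.273 Ω
Step 3 — Series combination: Z_total = R + L = 1790 + j4.273 Ω = 1790∠0.1° Ω.
Step 4 — Power factor: PF = cos(φ) = Re(Z)/|Z| = 1790/1790 = 1.
Step 5 — Type: Im(Z) = 4.273 ⇒ lagging (phase φ = 0.1°).

PF = 1 (lagging, φ = 0.1°)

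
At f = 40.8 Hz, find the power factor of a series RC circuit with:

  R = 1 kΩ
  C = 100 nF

Step 1 — Angular frequency: ω = 2π·f = 2π·40.8 = 256.4 rad/s.
Step 2 — Component impedances:
  R: Z = R = 1000 Ω
  C: Z = 1/(jωC) = -j/(ω·C) = 0 - j3.901e+04 Ω
Step 3 — Series combination: Z_total = R + C = 1000 - j3.901e+04 Ω = 3.902e+04∠-88.5° Ω.
Step 4 — Power factor: PF = cos(φ) = Re(Z)/|Z| = 1000/3.902e+04 = 0.02563.
Step 5 — Type: Im(Z) = -3.901e+04 ⇒ leading (phase φ = -88.5°).

PF = 0.02563 (leading, φ = -88.5°)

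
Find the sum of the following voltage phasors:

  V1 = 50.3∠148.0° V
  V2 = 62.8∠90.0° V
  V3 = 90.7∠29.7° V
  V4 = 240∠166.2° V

Step 1 — Convert each phasor to rectangular form:
  V1 = 50.3·(cos(148.0°) + j·sin(148.0°)) = -42.66 + j26.65 V
  V2 = 62.8·(cos(90.0°) + j·sin(90.0°)) = 0 + j62.8 V
  V3 = 90.7·(cos(29.7°) + j·sin(29.7°)) = 78.78 + j44.94 V
  V4 = 240·(cos(166.2°) + j·sin(166.2°)) = -233.1 + j57.25 V
Step 2 — Sum components: V_total = -196.9 + j191.6 V.
Step 3 — Convert to polar: |V_total| = 274.8 V, ∠V_total = 135.8°.

V_total = 274.8∠135.8° V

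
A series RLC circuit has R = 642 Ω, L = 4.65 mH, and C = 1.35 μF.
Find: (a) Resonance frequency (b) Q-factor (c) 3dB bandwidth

Step 1 — Resonance condition Im(Z)=0 gives ω₀ = 1/√(LC).
Step 2 — ω₀ = 1/√(0.00465·1.35e-06) = 1.262e+04 rad/s.
Step 3 — f₀ = ω₀/(2π) = 2009 Hz.
Step 4 — Series Q: Q = ω₀L/R = 1.262e+04·0.00465/642 = 0.09142.
Step 5 — 3dB bandwidth: Δω = ω₀/Q = 1.381e+05 rad/s; BW = Δω/(2π) = 2.197e+04 Hz.

(a) f₀ = 2009 Hz  (b) Q = 0.09142  (c) BW = 2.197e+04 Hz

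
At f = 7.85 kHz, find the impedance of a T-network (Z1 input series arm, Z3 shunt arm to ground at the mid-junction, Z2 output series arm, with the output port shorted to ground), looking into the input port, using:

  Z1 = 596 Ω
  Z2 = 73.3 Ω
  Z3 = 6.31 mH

Step 1 — Angular frequency: ω = 2π·f = 2π·7850 = 4.932e+04 rad/s.
Step 2 — Component impedances:
  Z1: Z = R = 596 Ω
  Z2: Z = R = 73.3 Ω
  Z3: Z = jωL = j·4.932e+04·0.00631 = 0 + j311.2 Ω
Step 3 — With the output port shorted to ground, the output series arm Z2 runs from the junction to ground; the shunt arm Z3 also runs from the junction to ground. They appear in parallel: Z3 || Z2 = 69.45 + j16.36 Ω.
Step 4 — Series with input arm Z1: Z_in = Z1 + (Z3 || Z2) = 665.4 + j16.36 Ω = 665.6∠1.4° Ω.

Z = 665.4 + j16.36 Ω = 665.6∠1.4° Ω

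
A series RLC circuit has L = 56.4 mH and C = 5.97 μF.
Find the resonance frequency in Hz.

Step 1 — Resonance condition Im(Z)=0 gives ω₀ = 1/√(LC).
Step 2 — ω₀ = 1/√(0.0564·5.97e-06) = 1723 rad/s.
Step 3 — f₀ = ω₀/(2π) = 274.3 Hz.

f₀ = 274.3 Hz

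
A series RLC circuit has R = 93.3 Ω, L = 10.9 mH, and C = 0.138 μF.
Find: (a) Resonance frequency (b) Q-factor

Step 1 — Resonance condition Im(Z)=0 gives ω₀ = 1/√(LC).
Step 2 — ω₀ = 1/√(0.0109·1.38e-07) = 2.578e+04 rad/s.
Step 3 — f₀ = ω₀/(2π) = 4104 Hz.
Step 4 — Series Q: Q = ω₀L/R = 2.578e+04·0.0109/93.3 = 3.012.

(a) f₀ = 4104 Hz  (b) Q = 3.012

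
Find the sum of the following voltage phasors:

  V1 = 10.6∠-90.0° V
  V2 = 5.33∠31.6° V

Step 1 — Convert each phasor to rectangular form:
  V1 = 10.6·(cos(-90.0°) + j·sin(-90.0°)) = 0 - j10.6 V
  V2 = 5.33·(cos(31.6°) + j·sin(31.6°)) = 4.54 + j2.793 V
Step 2 — Sum components: V_total = 4.54 - j7.807 V.
Step 3 — Convert to polar: |V_total| = 9.031 V, ∠V_total = -59.8°.

V_total = 9.031∠-59.8° V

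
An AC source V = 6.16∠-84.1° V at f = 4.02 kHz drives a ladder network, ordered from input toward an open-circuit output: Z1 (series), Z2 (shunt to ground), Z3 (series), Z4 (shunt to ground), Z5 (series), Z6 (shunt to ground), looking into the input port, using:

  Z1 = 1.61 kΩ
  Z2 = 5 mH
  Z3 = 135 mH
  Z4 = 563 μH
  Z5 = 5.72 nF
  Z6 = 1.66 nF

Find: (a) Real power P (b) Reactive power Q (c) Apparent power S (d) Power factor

Step 1 — Angular frequency: ω = 2π·f = 2π·4020 = 2.526e+04 rad/s.
Step 2 — Component impedances:
  Z1: Z = R = 1610 Ω
  Z2: Z = jωL = j·2.526e+04·0.005 = 0 + j126.3 Ω
  Z3: Z = jωL = j·2.526e+04·0.135 = 0 + j3410 Ω
  Z4: Z = jωL = j·2.526e+04·0.000563 = 0 + j14.22 Ω
  Z5: Z = 1/(jωC) = -j/(ω·C) = 0 - j6921 Ω
  Z6: Z = 1/(jωC) = -j/(ω·C) = 0 - j2.385e+04 Ω
Step 3 — Ladder network (open output): work backward from the far end, alternating series and parallel combinations. Z_in = 1610 + j121.8 Ω = 1615∠4.3° Ω.
Step 4 — Source phasor: V = 6.16∠-84.1° V = 0.6332 - j6.127 V.
Step 5 — Current: I = V / Z = 0.0001048 - j0.003814 A = 0.003815∠-88.4° A.
Step 6 — Complex power: S = V·I* = 0.02343 + j0.001773 VA.
Step 7 — Real power: P = Re(S) = 0.02343 W.
Step 8 — Reactive power: Q = Im(S) = 0.001773 VAR.
Step 9 — Apparent power: |S| = 0.0235 VA.
Step 10 — Power factor: PF = P/|S| = 0.9972 (lagging).

(a) P = 0.02343 W  (b) Q = 0.001773 VAR  (c) S = 0.0235 VA  (d) PF = 0.9972 (lagging)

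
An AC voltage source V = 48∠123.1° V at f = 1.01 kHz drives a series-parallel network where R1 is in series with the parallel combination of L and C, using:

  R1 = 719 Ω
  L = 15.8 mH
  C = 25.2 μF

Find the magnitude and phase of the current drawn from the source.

Step 1 — Angular frequency: ω = 2π·f = 2π·1010 = 6346 rad/s.
Step 2 — Component impedances:
  R1: Z = R = 719 Ω
  L: Z = jωL = j·6346·0.0158 = 0 + j100.3 Ω
  C: Z = 1/(jωC) = -j/(ω·C) = 0 - j6.253 Ω
Step 3 — Parallel branch: L || C = 1/(1/L + 1/C) = 0 - j6.669 Ω.
Step 4 — Series with R1: Z_total = R1 + (L || C) = 719 - j6.669 Ω = 719∠-0.5° Ω.
Step 5 — Source phasor: V = 48∠123.1° V = -26.21 + j40.21 V.
Step 6 — Ohm's law: I = V / Z_total = (-26.21 + j40.21) / (719 - j6.669) = -0.03697 + j0.05558 A.
Step 7 — Convert to polar: |I| = 0.06676 A, ∠I = 123.6°.

I = 0.06676∠123.6° A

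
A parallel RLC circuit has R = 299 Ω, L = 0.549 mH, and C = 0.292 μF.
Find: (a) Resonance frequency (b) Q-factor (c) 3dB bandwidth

Step 1 — Resonance: ω₀ = 1/√(LC) = 1/√(0.000549·2.92e-07) = 7.898e+04 rad/s.
Step 2 — f₀ = ω₀/(2π) = 1.257e+04 Hz.
Step 3 — Parallel Q: Q = R/(ω₀L) = 299/(7.898e+04·0.000549) = 6.896.
Step 4 — Bandwidth: Δω = ω₀/Q = 1.145e+04 rad/s; BW = Δω/(2π) = 1823 Hz.

(a) f₀ = 1.257e+04 Hz  (b) Q = 6.896  (c) BW = 1823 Hz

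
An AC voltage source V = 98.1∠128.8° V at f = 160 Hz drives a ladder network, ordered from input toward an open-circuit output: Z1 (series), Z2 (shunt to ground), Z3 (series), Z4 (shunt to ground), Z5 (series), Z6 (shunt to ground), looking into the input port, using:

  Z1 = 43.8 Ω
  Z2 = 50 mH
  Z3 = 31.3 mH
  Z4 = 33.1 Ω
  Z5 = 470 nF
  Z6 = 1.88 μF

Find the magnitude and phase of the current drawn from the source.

Step 1 — Angular frequency: ω = 2π·f = 2π·160 = 1005 rad/s.
Step 2 — Component impedances:
  Z1: Z = R = 43.8 Ω
  Z2: Z = jωL = j·1005·0.05 = 0 + j50.27 Ω
  Z3: Z = jωL = j·1005·0.0313 = 0 + j31.47 Ω
  Z4: Z = R = 33.1 Ω
  Z5: Z = 1/(jωC) = -j/(ω·C) = 0 - j2116 Ω
  Z6: Z = 1/(jωC) = -j/(ω·C) = 0 - j529.1 Ω
Step 3 — Ladder network (open output): work backward from the far end, alternating series and parallel combinations. Z_in = 54.65 + j23.61 Ω = 59.53∠23.4° Ω.
Step 4 — Source phasor: V = 98.1∠128.8° V = -61.47 + j76.45 V.
Step 5 — Ohm's law: I = V / Z_total = (-61.47 + j76.45) / (54.65 + j23.61) = -0.4386 + j1.588 A.
Step 6 — Convert to polar: |I| = 1.648 A, ∠I = 105.4°.

I = 1.648∠105.4° A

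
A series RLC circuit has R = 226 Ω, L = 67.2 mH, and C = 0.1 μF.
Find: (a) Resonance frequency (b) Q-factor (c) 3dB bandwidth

Step 1 — Resonance: ω₀ = 1/√(LC) = 1/√(0.0672·1e-07) = 1.22e+04 rad/s.
Step 2 — f₀ = ω₀/(2π) = 1941 Hz.
Step 3 — Series Q: Q = ω₀L/R = 1.22e+04·0.0672/226 = 3.627.
Step 4 — Bandwidth: Δω = ω₀/Q = 3363 rad/s; BW = Δω/(2π) = 535.3 Hz.

(a) f₀ = 1941 Hz  (b) Q = 3.627  (c) BW = 535.3 Hz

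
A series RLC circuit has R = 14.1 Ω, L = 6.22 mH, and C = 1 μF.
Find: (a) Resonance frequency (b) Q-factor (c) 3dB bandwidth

Step 1 — Resonance: ω₀ = 1/√(LC) = 1/√(0.00622·1e-06) = 1.268e+04 rad/s.
Step 2 — f₀ = ω₀/(2π) = 2018 Hz.
Step 3 — Series Q: Q = ω₀L/R = 1.268e+04·0.00622/14.1 = 5.593.
Step 4 — Bandwidth: Δω = ω₀/Q = 2267 rad/s; BW = Δω/(2π) = 360.8 Hz.

(a) f₀ = 2018 Hz  (b) Q = 5.593  (c) BW = 360.8 Hz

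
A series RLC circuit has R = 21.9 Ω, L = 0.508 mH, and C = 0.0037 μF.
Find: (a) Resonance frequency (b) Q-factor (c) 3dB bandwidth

Step 1 — Resonance: ω₀ = 1/√(LC) = 1/√(0.000508·3.7e-09) = 7.294e+05 rad/s.
Step 2 — f₀ = ω₀/(2π) = 1.161e+05 Hz.
Step 3 — Series Q: Q = ω₀L/R = 7.294e+05·0.000508/21.9 = 16.92.
Step 4 — Bandwidth: Δω = ω₀/Q = 4.311e+04 rad/s; BW = Δω/(2π) = 6861 Hz.

(a) f₀ = 1.161e+05 Hz  (b) Q = 16.92  (c) BW = 6861 Hz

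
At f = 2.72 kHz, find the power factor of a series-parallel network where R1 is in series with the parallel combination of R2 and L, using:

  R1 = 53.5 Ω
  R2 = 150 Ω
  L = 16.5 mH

Step 1 — Angular frequency: ω = 2π·f = 2π·2720 = 1.709e+04 rad/s.
Step 2 — Component impedances:
  R1: Z = R = 53.5 Ω
  R2: Z = R = 150 Ω
  L: Z = jωL = j·1.709e+04·0.0165 = 0 + j282 Ω
Step 3 — Parallel branch: R2 || L = 1/(1/R2 + 1/L) = 116.9 + j62.19 Ω.
Step 4 — Series with R1: Z_total = R1 + (R2 || L) = 170.4 + j62.19 Ω = 181.4∠20.0° Ω.
Step 5 — Power factor: PF = cos(φ) = Re(Z)/|Z| = 170.4/181.4 = 0.9394.
Step 6 — Type: Im(Z) = 62.19 ⇒ lagging (phase φ = 20.0°).

PF = 0.9394 (lagging, φ = 20.0°)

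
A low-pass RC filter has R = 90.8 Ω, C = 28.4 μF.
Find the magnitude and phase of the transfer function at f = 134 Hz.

Step 1 — Angular frequency: ω = 2π·134 = 841.9 rad/s.
Step 2 — Transfer function: H(jω) = 1/(1 + jωRC).
Step 3 — Denominator: 1 + jωRC = 1 + j·841.9·90.8·2.84e-05 = 1 + j2.171.
Step 4 — H = 0.175 - j0.38.
Step 5 — Magnitude: |H| = 0.4183 (-7.6 dB); phase: φ = -65.3°.

|H| = 0.4183 (-7.6 dB), φ = -65.3°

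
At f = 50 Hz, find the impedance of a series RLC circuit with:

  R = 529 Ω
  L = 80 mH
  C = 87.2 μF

Step 1 — Angular frequency: ω = 2π·f = 2π·50 = 314.2 rad/s.
Step 2 — Component impedances:
  R: Z = R = 529 Ω
  L: Z = jωL = j·314.2·0.08 = 0 + j25.13 Ω
  C: Z = 1/(jωC) = -j/(ω·C) = 0 - j36.5 Ω
Step 3 — Series combination: Z_total = R + L + C = 529 - j11.37 Ω = 529.1∠-1.2° Ω.

Z = 529 - j11.37 Ω = 529.1∠-1.2° Ω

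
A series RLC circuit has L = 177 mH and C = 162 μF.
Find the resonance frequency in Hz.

Step 1 — Resonance condition Im(Z)=0 gives ω₀ = 1/√(LC).
Step 2 — ω₀ = 1/√(0.177·0.000162) = 186.7 rad/s.
Step 3 — f₀ = ω₀/(2π) = 29.72 Hz.

f₀ = 29.72 Hz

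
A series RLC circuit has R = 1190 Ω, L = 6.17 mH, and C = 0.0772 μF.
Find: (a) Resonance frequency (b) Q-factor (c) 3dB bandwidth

Step 1 — Resonance: ω₀ = 1/√(LC) = 1/√(0.00617·7.72e-08) = 4.582e+04 rad/s.
Step 2 — f₀ = ω₀/(2π) = 7292 Hz.
Step 3 — Series Q: Q = ω₀L/R = 4.582e+04·0.00617/1190 = 0.2376.
Step 4 — Bandwidth: Δω = ω₀/Q = 1.929e+05 rad/s; BW = Δω/(2π) = 3.07e+04 Hz.

(a) f₀ = 7292 Hz  (b) Q = 0.2376  (c) BW = 3.07e+04 Hz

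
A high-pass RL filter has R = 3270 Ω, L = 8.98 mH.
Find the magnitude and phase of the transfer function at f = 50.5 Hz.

Step 1 — Angular frequency: ω = 2π·50.5 = 317.3 rad/s.
Step 2 — Transfer function: H(jω) = jωL/(R + jωL).
Step 3 — Numerator jωL = j·2.849; denominator R + jωL = 3270 + j2.849.
Step 4 — H = 7.593e-07 + j0.0008714.
Step 5 — Magnitude: |H| = 0.0008714 (-61.2 dB); phase: φ = 90.0°.

|H| = 0.0008714 (-61.2 dB), φ = 90.0°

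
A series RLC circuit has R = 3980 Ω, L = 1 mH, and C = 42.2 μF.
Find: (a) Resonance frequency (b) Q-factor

Step 1 — Resonance condition Im(Z)=0 gives ω₀ = 1/√(LC).
Step 2 — ω₀ = 1/√(0.001·4.22e-05) = 4868 rad/s.
Step 3 — f₀ = ω₀/(2π) = 774.8 Hz.
Step 4 — Series Q: Q = ω₀L/R = 4868·0.001/3980 = 0.001223.

(a) f₀ = 774.8 Hz  (b) Q = 0.001223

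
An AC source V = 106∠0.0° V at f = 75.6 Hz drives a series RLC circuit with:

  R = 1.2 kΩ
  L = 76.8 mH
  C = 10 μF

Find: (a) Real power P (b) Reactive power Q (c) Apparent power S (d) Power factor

Step 1 — Angular frequency: ω = 2π·f = 2π·75.6 = 475 rad/s.
Step 2 — Component impedances:
  R: Z = R = 1200 Ω
  L: Z = jωL = j·475·0.0768 = 0 + j36.48 Ω
  C: Z = 1/(jωC) = -j/(ω·C) = 0 - j210.5 Ω
Step 3 — Series combination: Z_total = R + L + C = 1200 - j174 Ω = 1213∠-8.3° Ω.
Step 4 — Source phasor: V = 106∠0.0° V = 106 V.
Step 5 — Current: I = V / Z = 0.08651 + j0.01255 A = 0.08742∠8.3° A.
Step 6 — Complex power: S = V·I* = 9.17 - j1.33 VA.
Step 7 — Real power: P = Re(S) = 9.17 W.
Step 8 — Reactive power: Q = Im(S) = -1.33 VAR.
Step 9 — Apparent power: |S| = 9.266 VA.
Step 10 — Power factor: PF = P/|S| = 0.9896 (leading).

(a) P = 9.17 W  (b) Q = -1.33 VAR  (c) S = 9.266 VA  (d) PF = 0.9896 (leading)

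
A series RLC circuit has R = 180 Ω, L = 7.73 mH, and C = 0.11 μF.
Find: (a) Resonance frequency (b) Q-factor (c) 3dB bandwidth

Step 1 — Resonance: ω₀ = 1/√(LC) = 1/√(0.00773·1.1e-07) = 3.429e+04 rad/s.
Step 2 — f₀ = ω₀/(2π) = 5458 Hz.
Step 3 — Series Q: Q = ω₀L/R = 3.429e+04·0.00773/180 = 1.473.
Step 4 — Bandwidth: Δω = ω₀/Q = 2.329e+04 rad/s; BW = Δω/(2π) = 3706 Hz.

(a) f₀ = 5458 Hz  (b) Q = 1.473  (c) BW = 3706 Hz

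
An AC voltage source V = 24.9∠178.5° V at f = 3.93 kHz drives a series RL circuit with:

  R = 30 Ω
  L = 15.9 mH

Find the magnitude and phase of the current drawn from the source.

Step 1 — Angular frequency: ω = 2π·f = 2π·3930 = 2.469e+04 rad/s.
Step 2 — Component impedances:
  R: Z = R = 30 Ω
  L: Z = jωL = j·2.469e+04·0.0159 = 0 + j392.6 Ω
Step 3 — Series combination: Z_total = R + L = 30 + j392.6 Ω = 393.8∠85.6° Ω.
Step 4 — Source phasor: V = 24.9∠178.5° V = -24.89 + j0.6518 V.
Step 5 — Ohm's law: I = V / Z_total = (-24.89 + j0.6518) / (30 + j392.6) = -0.003166 + j0.06316 A.
Step 6 — Convert to polar: |I| = 0.06324 A, ∠I = 92.9°.

I = 0.06324∠92.9° A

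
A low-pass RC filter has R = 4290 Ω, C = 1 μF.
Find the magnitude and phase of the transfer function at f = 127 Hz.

Step 1 — Angular frequency: ω = 2π·127 = 798 rad/s.
Step 2 — Transfer function: H(jω) = 1/(1 + jωRC).
Step 3 — Denominator: 1 + jωRC = 1 + j·798·4290·1e-06 = 1 + j3.423.
Step 4 — H = 0.07862 - j0.2692.
Step 5 — Magnitude: |H| = 0.2804 (-11.0 dB); phase: φ = -73.7°.

|H| = 0.2804 (-11.0 dB), φ = -73.7°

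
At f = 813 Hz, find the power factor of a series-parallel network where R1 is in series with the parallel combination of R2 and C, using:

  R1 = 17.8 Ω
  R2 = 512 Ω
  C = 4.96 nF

Step 1 — Angular frequency: ω = 2π·f = 2π·813 = 5108 rad/s.
Step 2 — Component impedances:
  R1: Z = R = 17.8 Ω
  R2: Z = R = 512 Ω
  C: Z = 1/(jωC) = -j/(ω·C) = 0 - j3.947e+04 Ω
Step 3 — Parallel branch: R2 || C = 1/(1/R2 + 1/C) = 511.9 - j6.641 Ω.
Step 4 — Series with R1: Z_total = R1 + (R2 || C) = 529.7 - j6.641 Ω = 529.8∠-0.7° Ω.
Step 5 — Power factor: PF = cos(φ) = Re(Z)/|Z| = 529.71/529.76 = 0.9999.
Step 6 — Type: Im(Z) = -6.641 ⇒ leading (phase φ = -0.7°).

PF = 0.9999 (leading, φ = -0.7°)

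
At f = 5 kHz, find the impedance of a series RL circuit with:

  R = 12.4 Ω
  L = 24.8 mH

Step 1 — Angular frequency: ω = 2π·f = 2π·5000 = 3.142e+04 rad/s.
Step 2 — Component impedances:
  R: Z = R = 12.4 Ω
  L: Z = jωL = j·3.142e+04·0.0248 = 0 + j779.1 Ω
Step 3 — Series combination: Z_total = R + L = 12.4 + j779.1 Ω = 779.2∠89.1° Ω.

Z = 12.4 + j779.1 Ω = 779.2∠89.1° Ω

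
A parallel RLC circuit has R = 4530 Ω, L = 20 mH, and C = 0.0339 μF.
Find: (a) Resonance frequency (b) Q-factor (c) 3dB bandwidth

Step 1 — Resonance: ω₀ = 1/√(LC) = 1/√(0.02·3.39e-08) = 3.84e+04 rad/s.
Step 2 — f₀ = ω₀/(2π) = 6112 Hz.
Step 3 — Parallel Q: Q = R/(ω₀L) = 4530/(3.84e+04·0.02) = 5.898.
Step 4 — Bandwidth: Δω = ω₀/Q = 6512 rad/s; BW = Δω/(2π) = 1036 Hz.

(a) f₀ = 6112 Hz  (b) Q = 5.898  (c) BW = 1036 Hz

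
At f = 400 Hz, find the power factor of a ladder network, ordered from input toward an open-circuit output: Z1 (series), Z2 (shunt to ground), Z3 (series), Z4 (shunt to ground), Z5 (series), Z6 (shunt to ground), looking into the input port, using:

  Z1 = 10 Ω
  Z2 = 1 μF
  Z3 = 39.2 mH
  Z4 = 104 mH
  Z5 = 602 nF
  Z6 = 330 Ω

Step 1 — Angular frequency: ω = 2π·f = 2π·400 = 2513 rad/s.
Step 2 — Component impedances:
  Z1: Z = R = 10 Ω
  Z2: Z = 1/(jωC) = -j/(ω·C) = 0 - j397.9 Ω
  Z3: Z = jωL = j·2513·0.0392 = 0 + j98.52 Ω
  Z4: Z = jωL = j·2513·0.104 = 0 + j261.4 Ω
  Z5: Z = 1/(jωC) = -j/(ω·C) = 0 - j660.9 Ω
  Z6: Z = R = 330 Ω
Step 3 — Ladder network (open output): work backward from the far end, alternating series and parallel combinations. Z_in = 1207 - j1306 Ω = 1778∠-47.2° Ω.
Step 4 — Power factor: PF = cos(φ) = Re(Z)/|Z| = 1207/1778 = 0.6789.
Step 5 — Type: Im(Z) = -1306 ⇒ leading (phase φ = -47.2°).

PF = 0.6789 (leading, φ = -47.2°)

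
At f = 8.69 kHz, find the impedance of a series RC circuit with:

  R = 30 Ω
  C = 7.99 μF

Step 1 — Angular frequency: ω = 2π·f = 2π·8690 = 5.46e+04 rad/s.
Step 2 — Component impedances:
  R: Z = R = 30 Ω
  C: Z = 1/(jωC) = -j/(ω·C) = 0 - j2.292 Ω
Step 3 — Series combination: Z_total = R + C = 30 - j2.292 Ω = 30.09∠-4.4° Ω.

Z = 30 - j2.292 Ω = 30.09∠-4.4° Ω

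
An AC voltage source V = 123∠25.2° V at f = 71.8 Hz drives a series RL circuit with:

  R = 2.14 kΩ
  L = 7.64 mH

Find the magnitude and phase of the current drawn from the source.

Step 1 — Angular frequency: ω = 2π·f = 2π·71.8 = 451.1 rad/s.
Step 2 — Component impedances:
  R: Z = R = 2140 Ω
  L: Z = jωL = j·451.1·0.00764 = 0 + j3.447 Ω
Step 3 — Series combination: Z_total = R + L = 2140 + j3.447 Ω = 2140∠0.1° Ω.
Step 4 — Source phasor: V = 123∠25.2° V = 111.3 + j52.37 V.
Step 5 — Ohm's law: I = V / Z_total = (111.3 + j52.37) / (2140 + j3.447) = 0.05205 + j0.02439 A.
Step 6 — Convert to polar: |I| = 0.05748 A, ∠I = 25.1°.

I = 0.05748∠25.1° A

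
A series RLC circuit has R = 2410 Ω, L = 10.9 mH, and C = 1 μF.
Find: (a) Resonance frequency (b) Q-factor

Step 1 — Resonance condition Im(Z)=0 gives ω₀ = 1/√(LC).
Step 2 — ω₀ = 1/√(0.0109·1e-06) = 9578 rad/s.
Step 3 — f₀ = ω₀/(2π) = 1524 Hz.
Step 4 — Series Q: Q = ω₀L/R = 9578·0.0109/2410 = 0.04332.

(a) f₀ = 1524 Hz  (b) Q = 0.04332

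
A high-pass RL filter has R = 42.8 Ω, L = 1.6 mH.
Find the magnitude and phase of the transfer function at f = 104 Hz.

Step 1 — Angular frequency: ω = 2π·104 = 653.5 rad/s.
Step 2 — Transfer function: H(jω) = jωL/(R + jωL).
Step 3 — Numerator jωL = j·1.046; denominator R + jωL = 42.8 + j1.046.
Step 4 — H = 0.0005964 + j0.02441.
Step 5 — Magnitude: |H| = 0.02442 (-32.2 dB); phase: φ = 88.6°.

|H| = 0.02442 (-32.2 dB), φ = 88.6°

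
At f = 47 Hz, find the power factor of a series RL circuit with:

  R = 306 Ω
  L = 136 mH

Step 1 — Angular frequency: ω = 2π·f = 2π·47 = 295.3 rad/s.
Step 2 — Component impedances:
  R: Z = R = 306 Ω
  L: Z = jωL = j·295.3·0.136 = 0 + j40.16 Ω
Step 3 — Series combination: Z_total = R + L = 306 + j40.16 Ω = 308.6∠7.5° Ω.
Step 4 — Power factor: PF = cos(φ) = Re(Z)/|Z| = 306/308.62 = 0.9915.
Step 5 — Type: Im(Z) = 40.16 ⇒ lagging (phase φ = 7.5°).

PF = 0.9915 (lagging, φ = 7.5°)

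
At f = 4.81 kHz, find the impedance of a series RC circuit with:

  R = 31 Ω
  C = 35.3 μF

Step 1 — Angular frequency: ω = 2π·f = 2π·4810 = 3.022e+04 rad/s.
Step 2 — Component impedances:
  R: Z = R = 31 Ω
  C: Z = 1/(jωC) = -j/(ω·C) = 0 - j0.9373 Ω
Step 3 — Series combination: Z_total = R + C = 31 - j0.9373 Ω = 31.01∠-1.7° Ω.

Z = 31 - j0.9373 Ω = 31.01∠-1.7° Ω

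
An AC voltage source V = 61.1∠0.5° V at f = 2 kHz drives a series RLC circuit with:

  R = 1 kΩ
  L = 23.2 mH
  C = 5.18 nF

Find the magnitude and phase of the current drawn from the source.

Step 1 — Angular frequency: ω = 2π·f = 2π·2000 = 1.257e+04 rad/s.
Step 2 — Component impedances:
  R: Z = R = 1000 Ω
  L: Z = jωL = j·1.257e+04·0.0232 = 0 + j291.5 Ω
  C: Z = 1/(jωC) = -j/(ω·C) = 0 - j1.536e+04 Ω
Step 3 — Series combination: Z_total = R + L + C = 1000 - j1.507e+04 Ω = 1.51e+04∠-86.2° Ω.
Step 4 — Source phasor: V = 61.1∠0.5° V = 61.1 + j0.5332 V.
Step 5 — Ohm's law: I = V / Z_total = (61.1 + j0.5332) / (1000 - j1.507e+04) = 0.0002326 + j0.004039 A.
Step 6 — Convert to polar: |I| = 0.004045 A, ∠I = 86.7°.

I = 0.004045∠86.7° A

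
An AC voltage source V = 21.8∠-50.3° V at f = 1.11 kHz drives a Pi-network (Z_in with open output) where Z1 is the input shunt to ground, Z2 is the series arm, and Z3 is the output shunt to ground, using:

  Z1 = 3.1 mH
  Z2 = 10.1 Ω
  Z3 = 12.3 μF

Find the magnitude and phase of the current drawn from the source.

Step 1 — Angular frequency: ω = 2π·f = 2π·1110 = 6974 rad/s.
Step 2 — Component impedances:
  Z1: Z = jωL = j·6974·0.0031 = 0 + j21.62 Ω
  Z2: Z = R = 10.1 Ω
  Z3: Z = 1/(jωC) = -j/(ω·C) = 0 - j11.66 Ω
Step 3 — With open output, the series arm Z2 and the output shunt Z3 appear in series to ground: Z2 + Z3 = 10.1 - j11.66 Ω.
Step 4 — Parallel with input shunt Z1: Z_in = Z1 || (Z2 + Z3) = 23.46 - j1.518 Ω = 23.51∠-3.7° Ω.
Step 5 — Source phasor: V = 21.8∠-50.3° V = 13.93 - j16.77 V.
Step 6 — Ohm's law: I = V / Z_total = (13.93 - j16.77) / (23.46 - j1.518) = 0.6373 - j0.6738 A.
Step 7 — Convert to polar: |I| = 0.9275 A, ∠I = -46.6°.

I = 0.9275∠-46.6° A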